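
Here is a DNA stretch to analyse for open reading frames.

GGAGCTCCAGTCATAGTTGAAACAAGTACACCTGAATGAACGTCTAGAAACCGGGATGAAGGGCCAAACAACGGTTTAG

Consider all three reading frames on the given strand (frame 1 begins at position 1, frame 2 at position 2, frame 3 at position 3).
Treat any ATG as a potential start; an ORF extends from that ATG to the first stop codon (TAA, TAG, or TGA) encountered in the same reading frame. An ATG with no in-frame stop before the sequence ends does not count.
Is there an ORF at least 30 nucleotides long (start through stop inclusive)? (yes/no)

Frame 1: GGA GCT CCA GTC ATA GTT GAA ACA AGT ACA CCT GAA TGA ACG TCT AGA AAC CGG GAT GAA GGG CCA AAC AAC GGT TTA — no ATG→stop ORF.
Frame 2: GAG CTC CAG TCA TAG TTG AAA CAA GTA CAC CTG AAT GAA CGT CTA GAA ACC GGG ATG AAG GGC CAA ACA ACG GTT TAG — ATG at 56, stop TAG at 77 → 24 nt.
Frame 3: AGC TCC AGT CAT AGT TGA AAC AAG TAC ACC TGA ATG AAC GTC TAG AAA CCG GGA TGA AGG GCC AAA CAA CGG TTT — ATG at 36, stop TAG at 45 → 12 nt.
Largest ORF found is 24 nucleotides < 30, so no.

no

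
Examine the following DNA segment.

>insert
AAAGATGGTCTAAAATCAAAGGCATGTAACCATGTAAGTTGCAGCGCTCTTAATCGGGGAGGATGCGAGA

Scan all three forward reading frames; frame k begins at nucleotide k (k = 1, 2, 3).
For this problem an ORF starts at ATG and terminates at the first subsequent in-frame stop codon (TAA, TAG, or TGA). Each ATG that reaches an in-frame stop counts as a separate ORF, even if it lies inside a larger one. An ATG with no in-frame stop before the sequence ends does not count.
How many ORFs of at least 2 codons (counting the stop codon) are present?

Frame 1: AAA GAT GGT CTA AAA TCA AAG GCA TGT AAC CAT GTA AGT TGC AGC GCT CTT AAT CGG GGA GGA TGC GAG — no ATG→stop ORF.
Frame 2: AAG ATG GTC TAA AAT CAA AGG CAT GTA ACC ATG TAA GTT GCA GCG CTC TTA ATC GGG GAG GAT GCG AGA — ATG at 5, stop TAA at 11 → 9 nt; ATG at 32, stop TAA at 35 → 6 nt.
Frame 3: AGA TGG TCT AAA ATC AAA GGC ATG TAA CCA TGT AAG TTG CAG CGC TCT TAA TCG GGG AGG ATG CGA — ATG at 24, stop TAA at 27 → 6 nt.
ORFs ≥ 2 codons: frame 2 5–13 (3 codons), frame 2 32–37 (2 codons), frame 3 24–29 (2 codons). Count = 3.

3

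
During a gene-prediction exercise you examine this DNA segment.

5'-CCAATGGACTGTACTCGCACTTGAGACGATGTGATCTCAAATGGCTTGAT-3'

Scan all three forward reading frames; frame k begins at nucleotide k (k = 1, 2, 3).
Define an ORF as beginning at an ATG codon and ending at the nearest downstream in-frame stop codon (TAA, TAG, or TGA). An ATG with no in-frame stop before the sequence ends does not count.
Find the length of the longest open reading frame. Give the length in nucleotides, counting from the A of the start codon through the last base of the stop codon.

21

Frame 1: CCA ATG GAC TGT ACT CGC ACT TGA GAC GAT GTG ATC TCA AAT GGC TTG — ATG at 4, stop TGA at 22 → 21 nt.
Frame 2: CAA TGG ACT GTA CTC GCA CTT GAG ACG ATG TGA TCT CAA ATG GCT TGA — ATG at 29, stop TGA at 32 → 6 nt; ATG at 41, stop TGA at 47 → 9 nt.
Frame 3: AAT GGA CTG TAC TCG CAC TTG AGA CGA TGT GAT CTC AAA TGG CTT GAT — no ATG→stop ORF.
Longest: frame 1, positions 4–24, 21 nt = 7 codons = 6 aa. → 21 nucleotides.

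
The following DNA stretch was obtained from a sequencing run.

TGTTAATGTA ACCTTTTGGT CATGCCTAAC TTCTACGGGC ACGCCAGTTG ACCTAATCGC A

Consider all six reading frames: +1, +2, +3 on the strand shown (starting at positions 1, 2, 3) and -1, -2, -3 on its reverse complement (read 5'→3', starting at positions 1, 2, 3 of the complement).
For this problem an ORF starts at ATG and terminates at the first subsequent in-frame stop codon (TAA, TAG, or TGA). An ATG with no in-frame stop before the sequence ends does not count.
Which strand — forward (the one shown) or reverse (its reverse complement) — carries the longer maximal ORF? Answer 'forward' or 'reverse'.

forward

Reverse complement (5'→3'): TGCGATTAGGTCAACTGGCGTGCCCGTAGAAGTTAGGCATGACCAAAAGGTTACATTAACA
Frame +1: TGT TAA TGT AAC CTT TTG GTC ATG CCT AAC TTC TAC GGG CAC GCC AGT TGA CCT AAT CGC — ATG at 22, stop TGA at 49 → 30 nt.
Frame +2: GTT AAT GTA ACC TTT TGG TCA TGC CTA ACT TCT ACG GGC ACG CCA GTT GAC CTA ATC GCA — no ATG→stop ORF.
Frame +3: TTA ATG TAA CCT TTT GGT CAT GCC TAA CTT CTA CGG GCA CGC CAG TTG ACC TAA TCG — ATG at 6, stop TAA at 9 → 6 nt.
Frame -1: TGC GAT TAG GTC AAC TGG CGT GCC CGT AGA AGT TAG GCA TGA CCA AAA GGT TAC ATT AAC — no ATG→stop ORF.
Frame -2: GCG ATT AGG TCA ACT GGC GTG CCC GTA GAA GTT AGG CAT GAC CAA AAG GTT ACA TTA ACA — no ATG→stop ORF.
Frame -3: CGA TTA GGT CAA CTG GCG TGC CCG TAG AAG TTA GGC ATG ACC AAA AGG TTA CAT TAA — ATG at 39, stop TAA at 57 → 21 nt.
Forward-strand max 30 nt; reverse-strand max 21 nt. The forward strand has the longer ORF.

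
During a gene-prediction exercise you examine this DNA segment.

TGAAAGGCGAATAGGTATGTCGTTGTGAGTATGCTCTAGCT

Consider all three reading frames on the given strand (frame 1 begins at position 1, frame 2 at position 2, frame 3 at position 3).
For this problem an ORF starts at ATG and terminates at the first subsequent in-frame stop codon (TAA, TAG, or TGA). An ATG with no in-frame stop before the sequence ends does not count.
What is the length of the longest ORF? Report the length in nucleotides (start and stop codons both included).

12

Frame 1: TGA AAG GCG AAT AGG TAT GTC GTT GTG AGT ATG CTC TAG — ATG at 31, stop TAG at 37 → 9 nt.
Frame 2: GAA AGG CGA ATA GGT ATG TCG TTG TGA GTA TGC TCT AGC — ATG at 17, stop TGA at 26 → 12 nt.
Frame 3: AAA GGC GAA TAG GTA TGT CGT TGT GAG TAT GCT CTA GCT — no ATG→stop ORF.
Longest: frame 2, positions 17–28, 12 nt = 4 codons = 3 aa. → 12 nucleotides.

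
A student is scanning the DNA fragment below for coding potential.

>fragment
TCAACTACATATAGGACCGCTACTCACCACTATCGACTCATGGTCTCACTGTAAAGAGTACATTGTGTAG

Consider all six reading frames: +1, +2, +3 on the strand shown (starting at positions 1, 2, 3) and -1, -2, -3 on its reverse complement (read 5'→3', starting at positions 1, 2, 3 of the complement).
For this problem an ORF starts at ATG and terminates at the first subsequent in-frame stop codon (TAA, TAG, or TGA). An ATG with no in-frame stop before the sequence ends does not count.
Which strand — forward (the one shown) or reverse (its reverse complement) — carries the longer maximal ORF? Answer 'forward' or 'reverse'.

reverse

Reverse complement (5'→3'): CTACACAATGTACTCTTTACAGTGAGACCATGAGTCGATAGTGGTGAGTAGCGGTCCTATATGTAGTTGA
Frame +1: TCA ACT ACA TAT AGG ACC GCT ACT CAC CAC TAT CGA CTC ATG GTC TCA CTG TAA AGA GTA CAT TGT GTA — ATG at 40, stop TAA at 52 → 15 nt.
Frame +2: CAA CTA CAT ATA GGA CCG CTA CTC ACC ACT ATC GAC TCA TGG TCT CAC TGT AAA GAG TAC ATT GTG TAG — no ATG→stop ORF.
Frame +3: AAC TAC ATA TAG GAC CGC TAC TCA CCA CTA TCG ACT CAT GGT CTC ACT GTA AAG AGT ACA TTG TGT — no ATG→stop ORF.
Frame -1: CTA CAC AAT GTA CTC TTT ACA GTG AGA CCA TGA GTC GAT AGT GGT GAG TAG CGG TCC TAT ATG TAG TTG — ATG at 61, stop TAG at 64 → 6 nt.
Frame -2: TAC ACA ATG TAC TCT TTA CAG TGA GAC CAT GAG TCG ATA GTG GTG AGT AGC GGT CCT ATA TGT AGT TGA — ATG at 8, stop TGA at 23 → 18 nt.
Frame -3: ACA CAA TGT ACT CTT TAC AGT GAG ACC ATG AGT CGA TAG TGG TGA GTA GCG GTC CTA TAT GTA GTT — ATG at 30, stop TAG at 39 → 12 nt.
Forward-strand max 15 nt; reverse-strand max 18 nt. The reverse strand has the longer ORF.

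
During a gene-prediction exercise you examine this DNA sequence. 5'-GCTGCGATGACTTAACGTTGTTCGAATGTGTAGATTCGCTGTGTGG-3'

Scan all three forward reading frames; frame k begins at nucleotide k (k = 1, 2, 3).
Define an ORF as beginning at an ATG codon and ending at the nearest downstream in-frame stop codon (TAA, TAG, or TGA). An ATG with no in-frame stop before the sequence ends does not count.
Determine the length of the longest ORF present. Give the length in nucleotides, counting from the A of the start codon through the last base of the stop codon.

9

Frame 1: GCT GCG ATG ACT TAA CGT TGT TCG AAT GTG TAG ATT CGC TGT GTG — ATG at 7, stop TAA at 13 → 9 nt.
Frame 2: CTG CGA TGA CTT AAC GTT GTT CGA ATG TGT AGA TTC GCT GTG TGG — no ATG→stop ORF.
Frame 3: TGC GAT GAC TTA ACG TTG TTC GAA TGT GTA GAT TCG CTG TGT — no ATG→stop ORF.
Longest: frame 1, positions 7–15, 9 nt = 3 codons = 2 aa. → 9 nucleotides.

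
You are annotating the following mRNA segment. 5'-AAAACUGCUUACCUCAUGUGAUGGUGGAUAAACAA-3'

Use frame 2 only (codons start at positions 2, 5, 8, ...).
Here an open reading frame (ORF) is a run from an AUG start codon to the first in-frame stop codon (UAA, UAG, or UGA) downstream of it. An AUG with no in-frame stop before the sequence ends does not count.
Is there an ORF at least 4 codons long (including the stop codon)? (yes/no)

no

Frame 2: AAA CUG CUU ACC UCA UGU GAU GGU GGA UAA ACA — no AUG→stop ORF.
Largest ORF found is 0 codons < 4, so no.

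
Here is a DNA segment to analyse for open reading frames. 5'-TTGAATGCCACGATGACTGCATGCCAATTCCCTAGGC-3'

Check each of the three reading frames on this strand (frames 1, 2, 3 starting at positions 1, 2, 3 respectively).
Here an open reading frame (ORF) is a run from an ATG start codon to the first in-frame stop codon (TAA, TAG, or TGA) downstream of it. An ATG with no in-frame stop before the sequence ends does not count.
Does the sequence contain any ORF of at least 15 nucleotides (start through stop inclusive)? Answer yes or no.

yes

Frame 1: TTG AAT GCC ACG ATG ACT GCA TGC CAA TTC CCT AGG — no ATG→stop ORF.
Frame 2: TGA ATG CCA CGA TGA CTG CAT GCC AAT TCC CTA GGC — ATG at 5, stop TGA at 14 → 12 nt.
Frame 3: GAA TGC CAC GAT GAC TGC ATG CCA ATT CCC TAG — ATG at 21, stop TAG at 33 → 15 nt.
Frame 3 has an ORF of 15 nucleotides (positions 21–35) ≥ 15, so yes.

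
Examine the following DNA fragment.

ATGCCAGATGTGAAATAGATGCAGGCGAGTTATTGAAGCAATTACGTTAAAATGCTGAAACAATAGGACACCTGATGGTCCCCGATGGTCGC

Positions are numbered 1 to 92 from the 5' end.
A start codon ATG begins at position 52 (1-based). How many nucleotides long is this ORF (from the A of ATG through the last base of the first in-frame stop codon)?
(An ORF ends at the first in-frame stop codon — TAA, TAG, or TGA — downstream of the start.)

Codons from position 52: ATG (52–54), CTG (55–57), AAA (58–60), CAA (61–63), TAG (64–66).
TAG is the first in-frame stop; ORF spans 52–66, 15 nucleotides.

15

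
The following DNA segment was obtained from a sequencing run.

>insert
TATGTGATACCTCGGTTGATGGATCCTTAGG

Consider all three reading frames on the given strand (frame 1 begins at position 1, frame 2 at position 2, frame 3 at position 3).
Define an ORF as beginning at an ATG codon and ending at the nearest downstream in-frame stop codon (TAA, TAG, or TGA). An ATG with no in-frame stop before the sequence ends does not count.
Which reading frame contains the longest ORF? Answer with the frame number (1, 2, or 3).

1

Frame 1: TAT GTG ATA CCT CGG TTG ATG GAT CCT TAG — ATG at 19, stop TAG at 28 → 12 nt.
Frame 2: ATG TGA TAC CTC GGT TGA TGG ATC CTT AGG — ATG at 2, stop TGA at 5 → 6 nt.
Frame 3: TGT GAT ACC TCG GTT GAT GGA TCC TTA — no ATG→stop ORF.
Longest ORF is 12 nt in frame 1 (positions 19–30).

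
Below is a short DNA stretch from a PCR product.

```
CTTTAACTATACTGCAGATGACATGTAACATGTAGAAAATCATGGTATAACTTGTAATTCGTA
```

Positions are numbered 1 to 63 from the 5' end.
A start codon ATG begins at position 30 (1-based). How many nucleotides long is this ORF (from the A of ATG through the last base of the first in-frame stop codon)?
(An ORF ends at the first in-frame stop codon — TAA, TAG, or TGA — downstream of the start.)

6

Codons from position 30: ATG (30–32), TAG (33–35).
TAG is the first in-frame stop; ORF spans 30–35, 6 nucleotides.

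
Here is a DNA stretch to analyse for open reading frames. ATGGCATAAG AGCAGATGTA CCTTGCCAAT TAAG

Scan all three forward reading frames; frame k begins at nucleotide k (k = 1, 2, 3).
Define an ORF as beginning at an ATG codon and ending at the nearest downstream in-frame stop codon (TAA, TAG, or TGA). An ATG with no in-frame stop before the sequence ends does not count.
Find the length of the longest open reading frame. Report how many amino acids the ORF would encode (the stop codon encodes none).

Frame 1: ATG GCA TAA GAG CAG ATG TAC CTT GCC AAT TAA — ATG at 1, stop TAA at 7 → 9 nt; ATG at 16, stop TAA at 31 → 18 nt.
Frame 2: TGG CAT AAG AGC AGA TGT ACC TTG CCA ATT AAG — no ATG→stop ORF.
Frame 3: GGC ATA AGA GCA GAT GTA CCT TGC CAA TTA — no ATG→stop ORF.
Longest: frame 1, positions 16–33, 18 nt = 6 codons = 5 aa. → 5 amino acids.

5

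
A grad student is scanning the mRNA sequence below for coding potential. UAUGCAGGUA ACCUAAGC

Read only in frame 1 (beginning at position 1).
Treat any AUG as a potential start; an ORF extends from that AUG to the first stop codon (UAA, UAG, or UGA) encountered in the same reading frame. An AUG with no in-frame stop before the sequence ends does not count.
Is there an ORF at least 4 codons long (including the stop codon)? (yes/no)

no

Frame 1: UAU GCA GGU AAC CUA AGC — no AUG→stop ORF.
Largest ORF found is 0 codons < 4, so no.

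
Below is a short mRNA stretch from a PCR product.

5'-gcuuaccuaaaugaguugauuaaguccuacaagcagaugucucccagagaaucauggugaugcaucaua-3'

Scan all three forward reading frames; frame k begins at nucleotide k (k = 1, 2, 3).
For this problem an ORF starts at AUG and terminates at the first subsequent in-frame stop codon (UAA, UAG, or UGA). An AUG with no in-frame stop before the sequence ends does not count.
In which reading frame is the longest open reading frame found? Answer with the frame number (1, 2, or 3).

1

Frame 1: GCU UAC CUA AAU GAG UUG AUU AAG UCC UAC AAG CAG AUG UCU CCC AGA GAA UCA UGG UGA UGC AUC AUA — AUG at 37, stop UGA at 58 → 24 nt.
Frame 2: CUU ACC UAA AUG AGU UGA UUA AGU CCU ACA AGC AGA UGU CUC CCA GAG AAU CAU GGU GAU GCA UCA — AUG at 11, stop UGA at 17 → 9 nt.
Frame 3: UUA CCU AAA UGA GUU GAU UAA GUC CUA CAA GCA GAU GUC UCC CAG AGA AUC AUG GUG AUG CAU CAU — no AUG→stop ORF.
Longest ORF is 24 nt in frame 1 (positions 37–60).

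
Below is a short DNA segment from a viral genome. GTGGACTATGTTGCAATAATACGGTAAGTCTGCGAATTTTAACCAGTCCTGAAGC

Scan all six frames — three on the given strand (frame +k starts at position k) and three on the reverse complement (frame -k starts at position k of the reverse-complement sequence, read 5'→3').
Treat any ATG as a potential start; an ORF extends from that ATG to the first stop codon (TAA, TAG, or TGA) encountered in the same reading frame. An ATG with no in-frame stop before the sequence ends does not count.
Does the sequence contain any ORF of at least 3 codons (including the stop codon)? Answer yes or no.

yes

Reverse complement (5'→3'): GCTTCAGGACTGGTTAAAATTCGCAGACTTACCGTATTATTGCAACATAGTCCAC
Frame +1: GTG GAC TAT GTT GCA ATA ATA CGG TAA GTC TGC GAA TTT TAA CCA GTC CTG AAG — no ATG→stop ORF.
Frame +2: TGG ACT ATG TTG CAA TAA TAC GGT AAG TCT GCG AAT TTT AAC CAG TCC TGA AGC — ATG at 8, stop TAA at 17 → 12 nt.
Frame +3: GGA CTA TGT TGC AAT AAT ACG GTA AGT CTG CGA ATT TTA ACC AGT CCT GAA — no ATG→stop ORF.
Frame -1: GCT TCA GGA CTG GTT AAA ATT CGC AGA CTT ACC GTA TTA TTG CAA CAT AGT CCA — no ATG→stop ORF.
Frame -2: CTT CAG GAC TGG TTA AAA TTC GCA GAC TTA CCG TAT TAT TGC AAC ATA GTC CAC — no ATG→stop ORF.
Frame -3: TTC AGG ACT GGT TAA AAT TCG CAG ACT TAC CGT ATT ATT GCA ACA TAG TCC — no ATG→stop ORF.
Frame +2 has an ORF of 4 codons (positions 8–19) ≥ 3, so yes.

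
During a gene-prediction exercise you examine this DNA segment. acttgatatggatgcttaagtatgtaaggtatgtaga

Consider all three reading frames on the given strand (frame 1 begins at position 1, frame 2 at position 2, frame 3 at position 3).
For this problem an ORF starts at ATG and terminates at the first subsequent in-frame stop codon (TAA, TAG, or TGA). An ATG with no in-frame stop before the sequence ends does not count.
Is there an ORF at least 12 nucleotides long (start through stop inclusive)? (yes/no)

yes

Frame 1: ACT TGA TAT GGA TGC TTA AGT ATG TAA GGT ATG TAG — ATG at 22, stop TAA at 25 → 6 nt; ATG at 31, stop TAG at 34 → 6 nt.
Frame 2: CTT GAT ATG GAT GCT TAA GTA TGT AAG GTA TGT AGA — ATG at 8, stop TAA at 17 → 12 nt.
Frame 3: TTG ATA TGG ATG CTT AAG TAT GTA AGG TAT GTA — no ATG→stop ORF.
Frame 2 has an ORF of 12 nucleotides (positions 8–19) ≥ 12, so yes.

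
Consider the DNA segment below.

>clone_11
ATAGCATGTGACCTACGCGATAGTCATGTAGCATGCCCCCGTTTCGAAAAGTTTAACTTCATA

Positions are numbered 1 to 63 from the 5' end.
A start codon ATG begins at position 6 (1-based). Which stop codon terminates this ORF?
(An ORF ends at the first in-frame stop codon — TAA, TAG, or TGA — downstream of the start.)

Codons from position 6: ATG (6–8), TGA (9–11).
The first in-frame stop codon is TGA.

TGA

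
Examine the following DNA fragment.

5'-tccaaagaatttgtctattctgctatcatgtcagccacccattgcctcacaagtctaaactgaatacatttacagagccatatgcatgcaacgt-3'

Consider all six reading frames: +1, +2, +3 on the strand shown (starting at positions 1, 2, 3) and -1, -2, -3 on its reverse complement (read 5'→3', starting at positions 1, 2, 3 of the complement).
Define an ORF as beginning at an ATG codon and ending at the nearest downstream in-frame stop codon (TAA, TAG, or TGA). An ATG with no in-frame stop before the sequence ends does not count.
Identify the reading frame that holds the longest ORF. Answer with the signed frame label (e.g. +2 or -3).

+1

Reverse complement (5'→3'): ACGTTGCATGCATATGGCTCTGTAAATGTATTCAGTTTAGACTTGTGAGGCAATGGGTGGCTGACATGATAGCAGAATAGACAAATTCTTTGGA
Frame +1: TCC AAA GAA TTT GTC TAT TCT GCT ATC ATG TCA GCC ACC CAT TGC CTC ACA AGT CTA AAC TGA ATA CAT TTA CAG AGC CAT ATG CAT GCA ACG — ATG at 28, stop TGA at 61 → 36 nt.
Frame +2: CCA AAG AAT TTG TCT ATT CTG CTA TCA TGT CAG CCA CCC ATT GCC TCA CAA GTC TAA ACT GAA TAC ATT TAC AGA GCC ATA TGC ATG CAA CGT — no ATG→stop ORF.
Frame +3: CAA AGA ATT TGT CTA TTC TGC TAT CAT GTC AGC CAC CCA TTG CCT CAC AAG TCT AAA CTG AAT ACA TTT ACA GAG CCA TAT GCA TGC AAC — no ATG→stop ORF.
Frame -1: ACG TTG CAT GCA TAT GGC TCT GTA AAT GTA TTC AGT TTA GAC TTG TGA GGC AAT GGG TGG CTG ACA TGA TAG CAG AAT AGA CAA ATT CTT TGG — no ATG→stop ORF.
Frame -2: CGT TGC ATG CAT ATG GCT CTG TAA ATG TAT TCA GTT TAG ACT TGT GAG GCA ATG GGT GGC TGA CAT GAT AGC AGA ATA GAC AAA TTC TTT GGA — ATG at 8, stop TAA at 23 → 18 nt; ATG at 14, stop TAA at 23 → 12 nt; ATG at 26, stop TAG at 38 → 15 nt; ATG at 53, stop TGA at 62 → 12 nt.
Frame -3: GTT GCA TGC ATA TGG CTC TGT AAA TGT ATT CAG TTT AGA CTT GTG AGG CAA TGG GTG GCT GAC ATG ATA GCA GAA TAG ACA AAT TCT TTG — ATG at 66, stop TAG at 78 → 15 nt.
Longest ORF is 36 nt in frame +1 (positions 28–63).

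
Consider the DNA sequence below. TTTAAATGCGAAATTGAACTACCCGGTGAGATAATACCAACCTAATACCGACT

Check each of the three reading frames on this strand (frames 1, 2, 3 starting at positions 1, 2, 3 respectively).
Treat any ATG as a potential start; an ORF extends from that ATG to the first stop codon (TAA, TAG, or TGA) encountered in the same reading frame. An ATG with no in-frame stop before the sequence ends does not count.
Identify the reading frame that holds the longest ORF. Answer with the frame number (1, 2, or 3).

Frame 1: TTT AAA TGC GAA ATT GAA CTA CCC GGT GAG ATA ATA CCA ACC TAA TAC CGA — no ATG→stop ORF.
Frame 2: TTA AAT GCG AAA TTG AAC TAC CCG GTG AGA TAA TAC CAA CCT AAT ACC GAC — no ATG→stop ORF.
Frame 3: TAA ATG CGA AAT TGA ACT ACC CGG TGA GAT AAT ACC AAC CTA ATA CCG ACT — ATG at 6, stop TGA at 15 → 12 nt.
Longest ORF is 12 nt in frame 3 (positions 6–17).

3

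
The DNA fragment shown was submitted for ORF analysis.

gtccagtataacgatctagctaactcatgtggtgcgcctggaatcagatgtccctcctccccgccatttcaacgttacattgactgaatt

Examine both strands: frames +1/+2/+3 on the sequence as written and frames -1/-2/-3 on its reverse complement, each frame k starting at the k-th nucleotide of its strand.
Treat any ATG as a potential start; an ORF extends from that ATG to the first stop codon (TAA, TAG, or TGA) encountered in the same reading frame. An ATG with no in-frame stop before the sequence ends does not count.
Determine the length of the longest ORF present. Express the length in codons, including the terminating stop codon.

Reverse complement (5'→3'): AATTCAGTCAATGTAACGTTGAAATGGCGGGGAGGAGGGACATCTGATTCCAGGCGCACCACATGAGTTAGCTAGATCGTTATACTGGAC
Frame +1: GTC CAG TAT AAC GAT CTA GCT AAC TCA TGT GGT GCG CCT GGA ATC AGA TGT CCC TCC TCC CCG CCA TTT CAA CGT TAC ATT GAC TGA ATT — no ATG→stop ORF.
Frame +2: TCC AGT ATA ACG ATC TAG CTA ACT CAT GTG GTG CGC CTG GAA TCA GAT GTC CCT CCT CCC CGC CAT TTC AAC GTT ACA TTG ACT GAA — no ATG→stop ORF.
Frame +3: CCA GTA TAA CGA TCT AGC TAA CTC ATG TGG TGC GCC TGG AAT CAG ATG TCC CTC CTC CCC GCC ATT TCA ACG TTA CAT TGA CTG AAT — ATG at 27, stop TGA at 81 → 57 nt; ATG at 48, stop TGA at 81 → 36 nt.
Frame -1: AAT TCA GTC AAT GTA ACG TTG AAA TGG CGG GGA GGA GGG ACA TCT GAT TCC AGG CGC ACC ACA TGA GTT AGC TAG ATC GTT ATA CTG GAC — no ATG→stop ORF.
Frame -2: ATT CAG TCA ATG TAA CGT TGA AAT GGC GGG GAG GAG GGA CAT CTG ATT CCA GGC GCA CCA CAT GAG TTA GCT AGA TCG TTA TAC TGG — ATG at 11, stop TAA at 14 → 6 nt.
Frame -3: TTC AGT CAA TGT AAC GTT GAA ATG GCG GGG AGG AGG GAC ATC TGA TTC CAG GCG CAC CAC ATG AGT TAG CTA GAT CGT TAT ACT GGA — ATG at 24, stop TGA at 45 → 24 nt; ATG at 63, stop TAG at 69 → 9 nt.
Longest: frame +3, positions 27–83, 57 nt = 19 codons = 18 aa. → 19 codons.

19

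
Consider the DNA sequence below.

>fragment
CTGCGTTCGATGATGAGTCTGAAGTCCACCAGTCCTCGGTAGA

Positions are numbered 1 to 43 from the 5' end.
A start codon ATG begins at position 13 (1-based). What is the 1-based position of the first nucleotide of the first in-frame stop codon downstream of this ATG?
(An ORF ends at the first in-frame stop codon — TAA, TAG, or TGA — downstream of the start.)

Codons from position 13: ATG (13–15), AGT (16–18), CTG (19–21), AAG (22–24), TCC (25–27), ACC (28–30), AGT (31–33), CCT (34–36), CGG (37–39), TAG (40–42).
TAG is a stop codon; it begins at position 40.

40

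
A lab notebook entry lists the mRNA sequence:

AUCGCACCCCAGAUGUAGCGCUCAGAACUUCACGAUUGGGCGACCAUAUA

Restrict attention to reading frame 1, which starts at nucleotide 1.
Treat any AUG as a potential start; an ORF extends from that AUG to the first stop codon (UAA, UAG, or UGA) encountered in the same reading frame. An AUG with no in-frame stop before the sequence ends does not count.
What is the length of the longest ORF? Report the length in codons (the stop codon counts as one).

Frame 1: AUC GCA CCC CAG AUG UAG CGC UCA GAA CUU CAC GAU UGG GCG ACC AUA — AUG at 13, stop UAG at 16 → 6 nt.
Longest: frame 1, positions 13–18, 6 nt = 2 codons = 1 aa. → 2 codons.

2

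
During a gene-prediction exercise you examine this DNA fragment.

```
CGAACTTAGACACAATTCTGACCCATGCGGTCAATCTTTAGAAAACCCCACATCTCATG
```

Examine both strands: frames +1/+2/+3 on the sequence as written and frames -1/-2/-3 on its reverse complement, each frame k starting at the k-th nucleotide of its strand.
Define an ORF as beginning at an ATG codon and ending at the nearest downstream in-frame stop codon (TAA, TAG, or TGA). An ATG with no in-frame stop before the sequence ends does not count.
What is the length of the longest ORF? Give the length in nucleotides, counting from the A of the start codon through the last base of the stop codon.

48

Reverse complement (5'→3'): CATGAGATGTGGGGTTTTCTAAAGATTGACCGCATGGGTCAGAATTGTGTCTAAGTTCG
Frame +1: CGA ACT TAG ACA CAA TTC TGA CCC ATG CGG TCA ATC TTT AGA AAA CCC CAC ATC TCA — no ATG→stop ORF.
Frame +2: GAA CTT AGA CAC AAT TCT GAC CCA TGC GGT CAA TCT TTA GAA AAC CCC ACA TCT CAT — no ATG→stop ORF.
Frame +3: AAC TTA GAC ACA ATT CTG ACC CAT GCG GTC AAT CTT TAG AAA ACC CCA CAT CTC ATG — no ATG→stop ORF.
Frame -1: CAT GAG ATG TGG GGT TTT CTA AAG ATT GAC CGC ATG GGT CAG AAT TGT GTC TAA GTT — ATG at 7, stop TAA at 52 → 48 nt; ATG at 34, stop TAA at 52 → 21 nt.
Frame -2: ATG AGA TGT GGG GTT TTC TAA AGA TTG ACC GCA TGG GTC AGA ATT GTG TCT AAG TTC — ATG at 2, stop TAA at 20 → 21 nt.
Frame -3: TGA GAT GTG GGG TTT TCT AAA GAT TGA CCG CAT GGG TCA GAA TTG TGT CTA AGT TCG — no ATG→stop ORF.
Longest: frame -1, positions 7–54, 48 nt = 16 codons = 15 aa. → 48 nucleotides.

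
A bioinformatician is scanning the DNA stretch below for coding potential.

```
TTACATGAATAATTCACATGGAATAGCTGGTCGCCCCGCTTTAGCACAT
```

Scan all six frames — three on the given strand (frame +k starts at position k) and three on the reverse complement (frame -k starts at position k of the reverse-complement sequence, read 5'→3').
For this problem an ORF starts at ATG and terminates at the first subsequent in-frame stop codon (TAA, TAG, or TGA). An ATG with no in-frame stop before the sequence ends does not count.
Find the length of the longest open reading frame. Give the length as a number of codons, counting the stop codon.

Reverse complement (5'→3'): ATGTGCTAAAGCGGGGCGACCAGCTATTCCATGTGAATTATTCATGTAA
Frame +1: TTA CAT GAA TAA TTC ACA TGG AAT AGC TGG TCG CCC CGC TTT AGC ACA — no ATG→stop ORF.
Frame +2: TAC ATG AAT AAT TCA CAT GGA ATA GCT GGT CGC CCC GCT TTA GCA CAT — no ATG→stop ORF.
Frame +3: ACA TGA ATA ATT CAC ATG GAA TAG CTG GTC GCC CCG CTT TAG CAC — ATG at 18, stop TAG at 24 → 9 nt.
Frame -1: ATG TGC TAA AGC GGG GCG ACC AGC TAT TCC ATG TGA ATT ATT CAT GTA — ATG at 1, stop TAA at 7 → 9 nt; ATG at 31, stop TGA at 34 → 6 nt.
Frame -2: TGT GCT AAA GCG GGG CGA CCA GCT ATT CCA TGT GAA TTA TTC ATG TAA — ATG at 44, stop TAA at 47 → 6 nt.
Frame -3: GTG CTA AAG CGG GGC GAC CAG CTA TTC CAT GTG AAT TAT TCA TGT — no ATG→stop ORF.
Longest: frame +3, positions 18–26, 9 nt = 3 codons = 2 aa. → 3 codons.

3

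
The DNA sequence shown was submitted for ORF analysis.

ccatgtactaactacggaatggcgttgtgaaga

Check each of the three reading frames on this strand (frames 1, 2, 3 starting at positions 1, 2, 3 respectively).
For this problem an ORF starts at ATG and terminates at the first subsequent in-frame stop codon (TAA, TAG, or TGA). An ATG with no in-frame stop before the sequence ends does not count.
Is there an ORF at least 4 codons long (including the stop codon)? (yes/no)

Frame 1: CCA TGT ACT AAC TAC GGA ATG GCG TTG TGA AGA — ATG at 19, stop TGA at 28 → 12 nt.
Frame 2: CAT GTA CTA ACT ACG GAA TGG CGT TGT GAA — no ATG→stop ORF.
Frame 3: ATG TAC TAA CTA CGG AAT GGC GTT GTG AAG — ATG at 3, stop TAA at 9 → 9 nt.
Frame 1 has an ORF of 4 codons (positions 19–30) ≥ 4, so yes.

yes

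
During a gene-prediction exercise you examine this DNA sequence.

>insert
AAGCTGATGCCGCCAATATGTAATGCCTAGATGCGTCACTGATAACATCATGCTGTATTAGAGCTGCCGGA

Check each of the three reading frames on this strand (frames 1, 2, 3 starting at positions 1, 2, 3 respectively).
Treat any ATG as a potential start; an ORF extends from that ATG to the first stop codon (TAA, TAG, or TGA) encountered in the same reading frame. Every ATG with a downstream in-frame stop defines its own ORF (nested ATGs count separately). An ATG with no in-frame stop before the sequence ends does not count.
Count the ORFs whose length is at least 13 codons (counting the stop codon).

1

Frame 1: AAG CTG ATG CCG CCA ATA TGT AAT GCC TAG ATG CGT CAC TGA TAA CAT CAT GCT GTA TTA GAG CTG CCG — ATG at 7, stop TAG at 28 → 24 nt; ATG at 31, stop TGA at 40 → 12 nt.
Frame 2: AGC TGA TGC CGC CAA TAT GTA ATG CCT AGA TGC GTC ACT GAT AAC ATC ATG CTG TAT TAG AGC TGC CGG — ATG at 23, stop TAG at 59 → 39 nt; ATG at 50, stop TAG at 59 → 12 nt.
Frame 3: GCT GAT GCC GCC AAT ATG TAA TGC CTA GAT GCG TCA CTG ATA ACA TCA TGC TGT ATT AGA GCT GCC GGA — ATG at 18, stop TAA at 21 → 6 nt.
ORFs ≥ 13 codons: frame 2 23–61 (13 codons). Count = 1.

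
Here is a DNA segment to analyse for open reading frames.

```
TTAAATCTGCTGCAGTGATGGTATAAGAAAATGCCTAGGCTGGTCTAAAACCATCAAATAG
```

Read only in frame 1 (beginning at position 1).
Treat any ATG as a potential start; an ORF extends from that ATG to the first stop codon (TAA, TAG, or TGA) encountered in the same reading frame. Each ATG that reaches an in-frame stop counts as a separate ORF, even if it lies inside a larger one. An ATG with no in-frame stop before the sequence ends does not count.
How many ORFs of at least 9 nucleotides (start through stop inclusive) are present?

1

Frame 1: TTA AAT CTG CTG CAG TGA TGG TAT AAG AAA ATG CCT AGG CTG GTC TAA AAC CAT CAA ATA — ATG at 31, stop TAA at 46 → 18 nt.
ORFs ≥ 9 nucleotides: frame 1 31–48 (18 nucleotides). Count = 1.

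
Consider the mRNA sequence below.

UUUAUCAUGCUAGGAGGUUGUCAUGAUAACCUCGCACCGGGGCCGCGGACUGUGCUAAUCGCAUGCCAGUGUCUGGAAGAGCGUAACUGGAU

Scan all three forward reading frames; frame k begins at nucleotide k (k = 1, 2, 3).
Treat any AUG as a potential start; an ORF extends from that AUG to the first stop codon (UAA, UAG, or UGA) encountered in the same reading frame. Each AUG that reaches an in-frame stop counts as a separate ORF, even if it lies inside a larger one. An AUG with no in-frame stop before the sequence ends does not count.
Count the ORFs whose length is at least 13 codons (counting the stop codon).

Frame 1: UUU AUC AUG CUA GGA GGU UGU CAU GAU AAC CUC GCA CCG GGG CCG CGG ACU GUG CUA AUC GCA UGC CAG UGU CUG GAA GAG CGU AAC UGG — no AUG→stop ORF.
Frame 2: UUA UCA UGC UAG GAG GUU GUC AUG AUA ACC UCG CAC CGG GGC CGC GGA CUG UGC UAA UCG CAU GCC AGU GUC UGG AAG AGC GUA ACU GGA — AUG at 23, stop UAA at 56 → 36 nt.
Frame 3: UAU CAU GCU AGG AGG UUG UCA UGA UAA CCU CGC ACC GGG GCC GCG GAC UGU GCU AAU CGC AUG CCA GUG UCU GGA AGA GCG UAA CUG GAU — AUG at 63, stop UAA at 84 → 24 nt.
No ORF reaches 13 codons. Count = 0.

0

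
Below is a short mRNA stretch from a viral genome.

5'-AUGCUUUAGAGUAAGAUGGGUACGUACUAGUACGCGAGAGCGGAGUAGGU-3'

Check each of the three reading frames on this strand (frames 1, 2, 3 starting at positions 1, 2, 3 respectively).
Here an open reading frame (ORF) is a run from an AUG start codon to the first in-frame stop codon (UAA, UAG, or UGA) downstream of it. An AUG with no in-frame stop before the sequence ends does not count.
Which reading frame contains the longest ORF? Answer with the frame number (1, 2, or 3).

1

Frame 1: AUG CUU UAG AGU AAG AUG GGU ACG UAC UAG UAC GCG AGA GCG GAG UAG — AUG at 1, stop UAG at 7 → 9 nt; AUG at 16, stop UAG at 28 → 15 nt.
Frame 2: UGC UUU AGA GUA AGA UGG GUA CGU ACU AGU ACG CGA GAG CGG AGU AGG — no AUG→stop ORF.
Frame 3: GCU UUA GAG UAA GAU GGG UAC GUA CUA GUA CGC GAG AGC GGA GUA GGU — no AUG→stop ORF.
Longest ORF is 15 nt in frame 1 (positions 16–30).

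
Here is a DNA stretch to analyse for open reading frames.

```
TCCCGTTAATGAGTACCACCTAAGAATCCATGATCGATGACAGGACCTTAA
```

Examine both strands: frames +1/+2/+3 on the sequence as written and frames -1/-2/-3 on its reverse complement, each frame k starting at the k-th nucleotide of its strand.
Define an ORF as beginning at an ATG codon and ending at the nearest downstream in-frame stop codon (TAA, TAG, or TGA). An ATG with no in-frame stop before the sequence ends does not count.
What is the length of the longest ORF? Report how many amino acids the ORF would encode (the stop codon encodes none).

Reverse complement (5'→3'): TTAAGGTCCTGTCATCGATCATGGATTCTTAGGTGGTACTCATTAACGGGA
Frame +1: TCC CGT TAA TGA GTA CCA CCT AAG AAT CCA TGA TCG ATG ACA GGA CCT TAA — ATG at 37, stop TAA at 49 → 15 nt.
Frame +2: CCC GTT AAT GAG TAC CAC CTA AGA ATC CAT GAT CGA TGA CAG GAC CTT — no ATG→stop ORF.
Frame +3: CCG TTA ATG AGT ACC ACC TAA GAA TCC ATG ATC GAT GAC AGG ACC TTA — ATG at 9, stop TAA at 21 → 15 nt.
Frame -1: TTA AGG TCC TGT CAT CGA TCA TGG ATT CTT AGG TGG TAC TCA TTA ACG GGA — no ATG→stop ORF.
Frame -2: TAA GGT CCT GTC ATC GAT CAT GGA TTC TTA GGT GGT ACT CAT TAA CGG — no ATG→stop ORF.
Frame -3: AAG GTC CTG TCA TCG ATC ATG GAT TCT TAG GTG GTA CTC ATT AAC GGG — ATG at 21, stop TAG at 30 → 12 nt.
Longest: frame +1, positions 37–51, 15 nt = 5 codons = 4 aa. → 4 amino acids.

4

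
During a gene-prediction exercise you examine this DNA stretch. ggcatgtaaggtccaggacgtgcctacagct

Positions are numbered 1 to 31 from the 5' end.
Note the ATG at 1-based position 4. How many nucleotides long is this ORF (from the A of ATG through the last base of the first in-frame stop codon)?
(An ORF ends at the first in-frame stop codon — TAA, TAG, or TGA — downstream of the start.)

Codons from position 4: ATG (4–6), TAA (7–9).
TAA is the first in-frame stop; ORF spans 4–9, 6 nucleotides.

6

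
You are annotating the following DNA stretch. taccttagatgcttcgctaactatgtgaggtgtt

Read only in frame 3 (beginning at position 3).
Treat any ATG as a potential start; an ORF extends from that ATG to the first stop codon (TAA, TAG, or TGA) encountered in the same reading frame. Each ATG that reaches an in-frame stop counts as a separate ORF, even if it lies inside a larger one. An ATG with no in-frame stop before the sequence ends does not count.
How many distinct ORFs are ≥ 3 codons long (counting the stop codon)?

Frame 3: CCT TAG ATG CTT CGC TAA CTA TGT GAG GTG — ATG at 9, stop TAA at 18 → 12 nt.
ORFs ≥ 3 codons: frame 3 9–20 (4 codons). Count = 1.

1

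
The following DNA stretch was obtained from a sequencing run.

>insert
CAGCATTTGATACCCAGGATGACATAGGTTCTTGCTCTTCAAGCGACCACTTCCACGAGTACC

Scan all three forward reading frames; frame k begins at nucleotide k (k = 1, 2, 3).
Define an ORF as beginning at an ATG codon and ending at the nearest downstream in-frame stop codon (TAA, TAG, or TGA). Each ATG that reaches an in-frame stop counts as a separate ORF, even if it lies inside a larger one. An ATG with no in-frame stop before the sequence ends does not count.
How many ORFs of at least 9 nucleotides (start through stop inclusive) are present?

Frame 1: CAG CAT TTG ATA CCC AGG ATG ACA TAG GTT CTT GCT CTT CAA GCG ACC ACT TCC ACG AGT ACC — ATG at 19, stop TAG at 25 → 9 nt.
Frame 2: AGC ATT TGA TAC CCA GGA TGA CAT AGG TTC TTG CTC TTC AAG CGA CCA CTT CCA CGA GTA — no ATG→stop ORF.
Frame 3: GCA TTT GAT ACC CAG GAT GAC ATA GGT TCT TGC TCT TCA AGC GAC CAC TTC CAC GAG TAC — no ATG→stop ORF.
ORFs ≥ 9 nucleotides: frame 1 19–27 (9 nucleotides). Count = 1.

1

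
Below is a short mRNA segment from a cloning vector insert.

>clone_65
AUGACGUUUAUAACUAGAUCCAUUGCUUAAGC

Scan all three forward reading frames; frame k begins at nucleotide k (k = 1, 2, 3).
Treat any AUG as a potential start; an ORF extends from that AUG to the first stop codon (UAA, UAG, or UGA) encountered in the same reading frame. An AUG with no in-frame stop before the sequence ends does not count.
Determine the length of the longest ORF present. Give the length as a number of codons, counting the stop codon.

Frame 1: AUG ACG UUU AUA ACU AGA UCC AUU GCU UAA — AUG at 1, stop UAA at 28 → 30 nt.
Frame 2: UGA CGU UUA UAA CUA GAU CCA UUG CUU AAG — no AUG→stop ORF.
Frame 3: GAC GUU UAU AAC UAG AUC CAU UGC UUA AGC — no AUG→stop ORF.
Longest: frame 1, positions 1–30, 30 nt = 10 codons = 9 aa. → 10 codons.

10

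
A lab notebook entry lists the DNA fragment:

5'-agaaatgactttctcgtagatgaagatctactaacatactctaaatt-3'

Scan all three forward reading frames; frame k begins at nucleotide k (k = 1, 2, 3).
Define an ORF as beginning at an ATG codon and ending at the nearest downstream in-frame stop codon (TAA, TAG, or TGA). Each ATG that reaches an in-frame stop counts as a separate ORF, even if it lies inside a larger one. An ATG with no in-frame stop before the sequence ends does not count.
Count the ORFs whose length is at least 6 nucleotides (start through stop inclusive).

2

Frame 1: AGA AAT GAC TTT CTC GTA GAT GAA GAT CTA CTA ACA TAC TCT AAA — no ATG→stop ORF.
Frame 2: GAA ATG ACT TTC TCG TAG ATG AAG ATC TAC TAA CAT ACT CTA AAT — ATG at 5, stop TAG at 17 → 15 nt; ATG at 20, stop TAA at 32 → 15 nt.
Frame 3: AAA TGA CTT TCT CGT AGA TGA AGA TCT ACT AAC ATA CTC TAA ATT — no ATG→stop ORF.
ORFs ≥ 6 nucleotides: frame 2 5–19 (15 nucleotides), frame 2 20–34 (15 nucleotides). Count = 2.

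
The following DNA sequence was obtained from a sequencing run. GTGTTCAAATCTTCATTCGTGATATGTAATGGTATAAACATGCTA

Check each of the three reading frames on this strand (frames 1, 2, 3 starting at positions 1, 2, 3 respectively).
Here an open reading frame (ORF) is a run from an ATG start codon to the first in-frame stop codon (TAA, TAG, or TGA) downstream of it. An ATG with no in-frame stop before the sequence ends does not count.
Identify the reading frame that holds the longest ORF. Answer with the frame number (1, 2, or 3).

2

Frame 1: GTG TTC AAA TCT TCA TTC GTG ATA TGT AAT GGT ATA AAC ATG CTA — no ATG→stop ORF.
Frame 2: TGT TCA AAT CTT CAT TCG TGA TAT GTA ATG GTA TAA ACA TGC — ATG at 29, stop TAA at 35 → 9 nt.
Frame 3: GTT CAA ATC TTC ATT CGT GAT ATG TAA TGG TAT AAA CAT GCT — ATG at 24, stop TAA at 27 → 6 nt.
Longest ORF is 9 nt in frame 2 (positions 29–37).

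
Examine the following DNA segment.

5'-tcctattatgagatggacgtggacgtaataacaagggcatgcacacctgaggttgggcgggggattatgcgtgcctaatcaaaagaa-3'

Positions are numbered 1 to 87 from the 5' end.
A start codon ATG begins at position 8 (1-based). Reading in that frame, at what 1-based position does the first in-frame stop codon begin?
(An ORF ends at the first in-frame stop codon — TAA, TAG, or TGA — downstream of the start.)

26

Codons from position 8: ATG (8–10), AGA (11–13), TGG (14–16), ACG (17–19), TGG (20–22), ACG (23–25), TAA (26–28).
TAA is a stop codon; it begins at position 26.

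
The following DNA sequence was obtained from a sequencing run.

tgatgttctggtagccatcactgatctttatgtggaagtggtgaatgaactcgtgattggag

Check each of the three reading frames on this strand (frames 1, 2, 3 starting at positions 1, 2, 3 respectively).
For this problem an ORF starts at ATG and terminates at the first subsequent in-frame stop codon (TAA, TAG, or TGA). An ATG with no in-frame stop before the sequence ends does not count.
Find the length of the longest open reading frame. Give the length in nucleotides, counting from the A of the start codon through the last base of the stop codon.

Frame 1: TGA TGT TCT GGT AGC CAT CAC TGA TCT TTA TGT GGA AGT GGT GAA TGA ACT CGT GAT TGG — no ATG→stop ORF.
Frame 2: GAT GTT CTG GTA GCC ATC ACT GAT CTT TAT GTG GAA GTG GTG AAT GAA CTC GTG ATT GGA — no ATG→stop ORF.
Frame 3: ATG TTC TGG TAG CCA TCA CTG ATC TTT ATG TGG AAG TGG TGA ATG AAC TCG TGA TTG GAG — ATG at 3, stop TAG at 12 → 12 nt; ATG at 30, stop TGA at 42 → 15 nt; ATG at 45, stop TGA at 54 → 12 nt.
Longest: frame 3, positions 30–44, 15 nt = 5 codons = 4 aa. → 15 nucleotides.

15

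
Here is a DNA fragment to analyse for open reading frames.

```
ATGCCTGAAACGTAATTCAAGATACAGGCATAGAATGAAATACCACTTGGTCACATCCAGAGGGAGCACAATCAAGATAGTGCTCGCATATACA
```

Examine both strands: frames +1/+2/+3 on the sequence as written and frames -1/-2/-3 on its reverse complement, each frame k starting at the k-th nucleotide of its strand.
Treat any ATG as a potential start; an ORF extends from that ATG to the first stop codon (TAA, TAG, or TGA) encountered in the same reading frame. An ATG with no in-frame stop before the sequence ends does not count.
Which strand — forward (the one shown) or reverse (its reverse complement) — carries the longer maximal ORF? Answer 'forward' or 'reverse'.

reverse

Reverse complement (5'→3'): TGTATATGCGAGCACTATCTTGATTGTGCTCCCTCTGGATGTGACCAAGTGGTATTTCATTCTATGCCTGTATCTTGAATTACGTTTCAGGCAT
Frame +1: ATG CCT GAA ACG TAA TTC AAG ATA CAG GCA TAG AAT GAA ATA CCA CTT GGT CAC ATC CAG AGG GAG CAC AAT CAA GAT AGT GCT CGC ATA TAC — ATG at 1, stop TAA at 13 → 15 nt.
Frame +2: TGC CTG AAA CGT AAT TCA AGA TAC AGG CAT AGA ATG AAA TAC CAC TTG GTC ACA TCC AGA GGG AGC ACA ATC AAG ATA GTG CTC GCA TAT ACA — no ATG→stop ORF.
Frame +3: GCC TGA AAC GTA ATT CAA GAT ACA GGC ATA GAA TGA AAT ACC ACT TGG TCA CAT CCA GAG GGA GCA CAA TCA AGA TAG TGC TCG CAT ATA — no ATG→stop ORF.
Frame -1: TGT ATA TGC GAG CAC TAT CTT GAT TGT GCT CCC TCT GGA TGT GAC CAA GTG GTA TTT CAT TCT ATG CCT GTA TCT TGA ATT ACG TTT CAG GCA — ATG at 64, stop TGA at 76 → 15 nt.
Frame -2: GTA TAT GCG AGC ACT ATC TTG ATT GTG CTC CCT CTG GAT GTG ACC AAG TGG TAT TTC ATT CTA TGC CTG TAT CTT GAA TTA CGT TTC AGG CAT — no ATG→stop ORF.
Frame -3: TAT ATG CGA GCA CTA TCT TGA TTG TGC TCC CTC TGG ATG TGA CCA AGT GGT ATT TCA TTC TAT GCC TGT ATC TTG AAT TAC GTT TCA GGC — ATG at 6, stop TGA at 21 → 18 nt; ATG at 39, stop TGA at 42 → 6 nt.
Forward-strand max 15 nt; reverse-strand max 18 nt. The reverse strand has the longer ORF.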